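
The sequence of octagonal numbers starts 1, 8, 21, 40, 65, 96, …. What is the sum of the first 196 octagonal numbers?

Σ i(3i−2) = 3Σi² − 2Σi over i = 1..196.
Σi = 19306 and Σi² = 2529086.
3·2529086 − 2·19306 = 7548646.

7548646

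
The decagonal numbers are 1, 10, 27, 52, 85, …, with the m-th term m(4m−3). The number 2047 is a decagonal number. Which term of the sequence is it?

Set n(4n−3) = 2047, giving 4n² − 3n − 2047 = 0.
The discriminant is 9 + 16·2047 = 32761, and √32761 = 181.
So n = (3 + 181) / 8 = 184/8 = 23.
Check: 23·(4·23 − 3) = 2047. ✓

23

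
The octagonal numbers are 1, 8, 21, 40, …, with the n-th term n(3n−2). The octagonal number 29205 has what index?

99

Set n(3n−2) = 29205, giving 3n² − 2n − 29205 = 0.
So n = (2 + 592) / 6 = 594/6 = 99.
Check: 99·(3·99 − 2) = 29205. ✓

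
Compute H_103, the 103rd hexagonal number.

103·(2·103 − 1) = 103·205 = 21115.

21115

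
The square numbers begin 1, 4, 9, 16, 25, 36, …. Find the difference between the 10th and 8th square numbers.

10² = 100 and 8² = 64.
Difference: 100 − 64 = 36.

36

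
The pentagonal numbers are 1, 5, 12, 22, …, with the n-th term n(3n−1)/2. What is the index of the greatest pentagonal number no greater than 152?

10

Solve n(3n−1)/2 ≤ 152 for integer n.
n = 10 gives 145 ≤ 152, while n = 11 gives 176 > 152; so the answer is index 10.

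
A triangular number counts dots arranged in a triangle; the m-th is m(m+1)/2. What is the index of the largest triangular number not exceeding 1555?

Solve n(n+1)/2 ≤ 1555 for integer n.
n = 55 gives 1540 ≤ 1555, while n = 56 gives 1596 > 1555; so the answer is index 55.

55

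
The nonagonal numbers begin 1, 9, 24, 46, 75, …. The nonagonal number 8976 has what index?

51

Set n(7n−5)/2 = 8976, giving 7n² − 5n − 17952 = 0.
So n = (5 + 709) / 14 = 714/14 = 51.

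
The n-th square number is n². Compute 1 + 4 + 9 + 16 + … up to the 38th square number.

19019

Σ_{i=1}^{38} i² = 38·39·77/6 = 19019.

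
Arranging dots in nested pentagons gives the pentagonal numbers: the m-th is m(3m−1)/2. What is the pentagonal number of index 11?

11·(3·11 − 1)/2 = 11·32/2 = 11·16 = 176.

176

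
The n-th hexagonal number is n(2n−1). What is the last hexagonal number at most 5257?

5151

Solve n(2n−1) ≤ 5257 for integer n.
n = 51 gives 5151 ≤ 5257, while n = 52 gives 5356 > 5257; so the answer is 5151.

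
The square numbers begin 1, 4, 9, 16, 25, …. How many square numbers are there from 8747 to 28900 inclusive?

77

The n-th square number is n².
Smallest index with value ≥ 8747: n = 94 (giving 8836).
Largest index with value ≤ 28900: n = 170 (giving 28900).
Indices 94 through 170: 77 terms.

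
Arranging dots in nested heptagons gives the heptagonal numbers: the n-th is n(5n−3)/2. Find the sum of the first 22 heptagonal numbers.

9108

Σ i(5i−3)/2 = (5Σi² − 3Σi) / 2 over i = 1..22.
Σi = 253 and Σi² = 3795.
(5·3795 − 3·253) / 2 = 18216/2 = 9108.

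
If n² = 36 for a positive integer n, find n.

We need n² = 36, so n = √36 = 6.
Check: 6² = 36. ✓

6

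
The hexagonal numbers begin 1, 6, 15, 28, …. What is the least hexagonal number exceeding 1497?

1540

Solve n(2n−1) > 1497 for integer n.
The largest n with value ≤ 1497 is 27 (since 1431 ≤ 1497 < 1540), so the first above is n = 28, value 1540.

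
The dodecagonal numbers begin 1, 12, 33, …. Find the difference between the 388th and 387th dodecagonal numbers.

Consecutive dodecagonal numbers differ by 10n − 9: here 10·388 − 9 = 3871.

3871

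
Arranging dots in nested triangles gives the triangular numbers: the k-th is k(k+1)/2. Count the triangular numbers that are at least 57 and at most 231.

11

The n-th triangular number is n(n+1)/2.
Smallest index with value ≥ 57: n = 11 (giving 66).
Largest index with value ≤ 231: n = 21 (giving 231).
Indices 11 through 21: 11 terms.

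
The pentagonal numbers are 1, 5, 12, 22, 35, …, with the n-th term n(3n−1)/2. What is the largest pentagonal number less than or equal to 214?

210

Solve n(3n−1)/2 ≤ 214 for integer n.
n = 12 gives 210 ≤ 214, while n = 13 gives 247 > 214; so the answer is 210.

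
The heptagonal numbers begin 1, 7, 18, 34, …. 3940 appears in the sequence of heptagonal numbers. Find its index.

40

Set n(5n−3)/2 = 3940, giving 5n² − 3n − 7880 = 0.
So n = (3 + 397) / 10 = 400/10 = 40.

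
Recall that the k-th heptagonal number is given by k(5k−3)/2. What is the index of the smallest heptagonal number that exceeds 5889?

Solve n(5n−3)/2 > 5889 for integer n.
The largest n with value ≤ 5889 is 48 (since 5688 ≤ 5889 < 5929), so the first above is n = 49, value 5929.

49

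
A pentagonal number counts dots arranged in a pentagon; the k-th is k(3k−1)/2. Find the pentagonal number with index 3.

12

The 3rd pentagonal number is n(3n−1)/2 with n = 3.
3·(3·3 − 1)/2 = 3·8/2 = 3·4 = 12.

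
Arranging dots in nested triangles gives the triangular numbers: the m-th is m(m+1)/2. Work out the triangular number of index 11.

66

The 11th triangular number is n(n+1)/2 with n = 11.
11·12/2 = 132/2 = 66.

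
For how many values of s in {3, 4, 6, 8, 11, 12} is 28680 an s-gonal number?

s = 3: P(3, 239) = 28680. ✓
s = 4: P(4, 169) = 28561 and P(4, 170) = 28900; 28680 is not s-gonal.
s = 6: P(6, 120) = 28680. ✓
s = 8: P(8, 98) = 28616 and P(8, 99) = 29205; 28680 is not s-gonal.
s = 11: P(11, 80) = 28520 and P(11, 81) = 29241; 28680 is not s-gonal.
s = 12: P(12, 76) = 28576 and P(12, 77) = 29337; 28680 is not s-gonal.
Hits: s ∈ {3, 6} → 2.

2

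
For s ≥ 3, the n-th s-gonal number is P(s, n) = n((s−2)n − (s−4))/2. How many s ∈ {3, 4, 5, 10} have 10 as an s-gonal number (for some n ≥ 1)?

s = 3: P(3, 4) = 10. ✓
s = 4: P(4, 3) = 9 and P(4, 4) = 16; 10 is not s-gonal.
s = 5: P(5, 2) = 5 and P(5, 3) = 12; 10 is not s-gonal.
s = 10: P(10, 2) = 10. ✓
Hits: s ∈ {3, 10} → 2.

2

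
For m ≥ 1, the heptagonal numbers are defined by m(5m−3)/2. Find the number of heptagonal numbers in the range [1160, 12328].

The n-th heptagonal number is n(5n−3)/2.
Smallest index with value ≥ 1160: n = 22 (giving 1177).
Largest index with value ≤ 12328: n = 70 (giving 12145).
Indices 22 through 70: 49 terms.

49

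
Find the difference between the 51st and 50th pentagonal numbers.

Consecutive pentagonal numbers differ by 3n − 2: here 3·51 − 2 = 151.

151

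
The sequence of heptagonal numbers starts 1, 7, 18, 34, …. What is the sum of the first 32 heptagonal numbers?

Σ i(5i−3)/2 = (5Σi² − 3Σi) / 2 over i = 1..32.
Σi = 528 and Σi² = 11440.
(5·11440 − 3·528) / 2 = 55616/2 = 27808.

27808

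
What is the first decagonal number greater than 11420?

11502

Solve n(4n−3) > 11420 for integer n.
The largest n with value ≤ 11420 is 53 (since 11077 ≤ 11420 < 11502), so the first above is n = 54, value 11502.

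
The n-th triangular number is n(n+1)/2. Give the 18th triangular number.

18·19/2 = 342/2 = 171.

171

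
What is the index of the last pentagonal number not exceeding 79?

Solve n(3n−1)/2 ≤ 79 for integer n.
n = 7 gives 70 ≤ 79, while n = 8 gives 92 > 79; so the answer is index 7.

7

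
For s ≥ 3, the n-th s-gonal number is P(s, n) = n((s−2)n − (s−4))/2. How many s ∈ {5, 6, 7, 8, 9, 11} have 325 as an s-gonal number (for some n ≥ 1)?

2

s = 5: P(5, 14) = 287 and P(5, 15) = 330; 325 is not s-gonal.
s = 6: P(6, 13) = 325. ✓
s = 7: P(7, 11) = 286 and P(7, 12) = 342; 325 is not s-gonal.
s = 8: P(8, 10) = 280 and P(8, 11) = 341; 325 is not s-gonal.
s = 9: P(9, 10) = 325. ✓
s = 11: P(11, 8) = 260 and P(11, 9) = 333; 325 is not s-gonal.
Hits: s ∈ {6, 9} → 2.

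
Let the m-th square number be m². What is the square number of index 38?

1444

The 38th square number is n² with n = 38.
38² = 1444.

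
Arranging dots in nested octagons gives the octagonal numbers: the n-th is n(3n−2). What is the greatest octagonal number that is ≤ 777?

Solve n(3n−2) ≤ 777 for integer n.
n = 16 gives 736 ≤ 777, while n = 17 gives 833 > 777; so the answer is 736.

736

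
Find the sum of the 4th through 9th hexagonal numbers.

503

Σ i(2i−1) = 2Σi² − Σi over i = 4..9.
Σi = 45 − 6 = 39 and Σi² = 285 − 14 = 271.
2·271 − 1·39 = 503.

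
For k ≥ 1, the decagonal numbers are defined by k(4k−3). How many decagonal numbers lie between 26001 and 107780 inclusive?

84

The n-th decagonal number is n(4n−3).
Smallest index with value ≥ 26001: n = 81 (giving 26001).
Largest index with value ≤ 107780: n = 164 (giving 107092).
Indices 81 through 164: 84 terms.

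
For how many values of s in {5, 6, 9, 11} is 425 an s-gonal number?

s = 5: P(5, 17) = 425. ✓
s = 6: P(6, 14) = 378 and P(6, 15) = 435; 425 is not s-gonal.
s = 9: P(9, 11) = 396 and P(9, 12) = 474; 425 is not s-gonal.
s = 11: P(11, 10) = 415 and P(11, 11) = 506; 425 is not s-gonal.
Hits: s ∈ {5} → 1.

1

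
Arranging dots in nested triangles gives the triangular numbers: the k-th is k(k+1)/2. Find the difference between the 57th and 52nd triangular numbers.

57·58/2 = 1653 and 52·53/2 = 1378.
Difference: 1653 − 1378 = 275.

275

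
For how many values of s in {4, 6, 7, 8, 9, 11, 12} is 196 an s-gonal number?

s = 4: P(4, 14) = 196. ✓
s = 6: P(6, 10) = 190 and P(6, 11) = 231; 196 is not s-gonal.
s = 7: P(7, 9) = 189 and P(7, 10) = 235; 196 is not s-gonal.
s = 8: P(8, 8) = 176 and P(8, 9) = 225; 196 is not s-gonal.
s = 9: P(9, 7) = 154 and P(9, 8) = 204; 196 is not s-gonal.
s = 11: P(11, 7) = 196. ✓
s = 12: P(12, 6) = 156 and P(12, 7) = 217; 196 is not s-gonal.
Hits: s ∈ {4, 11} → 2.

2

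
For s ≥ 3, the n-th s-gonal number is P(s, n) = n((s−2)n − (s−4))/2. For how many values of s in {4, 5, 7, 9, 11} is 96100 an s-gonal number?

1

s = 4: P(4, 310) = 96100. ✓
s = 5: P(5, 253) = 95887 and P(5, 254) = 96647; 96100 is not s-gonal.
s = 7: P(7, 196) = 95746 and P(7, 197) = 96727; 96100 is not s-gonal.
s = 9: P(9, 166) = 96031 and P(9, 167) = 97194; 96100 is not s-gonal.
s = 11: P(11, 146) = 95411 and P(11, 147) = 96726; 96100 is not s-gonal.
Hits: s ∈ {4} → 1.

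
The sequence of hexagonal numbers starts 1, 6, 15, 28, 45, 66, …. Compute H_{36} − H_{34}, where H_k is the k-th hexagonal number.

278

36·(2·36 − 1) = 2556 and 34·(2·34 − 1) = 2278.
Difference: 2556 − 2278 = 278.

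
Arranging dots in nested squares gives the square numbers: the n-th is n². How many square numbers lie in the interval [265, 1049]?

16

The n-th square number is n².
Smallest index with value ≥ 265: n = 17 (giving 289).
Largest index with value ≤ 1049: n = 32 (giving 1024).
Indices 17 through 32: 16 terms.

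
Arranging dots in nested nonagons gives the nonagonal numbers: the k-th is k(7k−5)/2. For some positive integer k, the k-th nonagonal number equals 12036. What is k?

59

Set n(7n−5)/2 = 12036, giving 7n² − 5n − 24072 = 0.
The discriminant is 25 + 56·12036 = 674041, and √674041 = 821.
So n = (5 + 821) / 14 = 826/14 = 59.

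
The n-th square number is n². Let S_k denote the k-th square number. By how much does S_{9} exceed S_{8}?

n² − (n−1)² = 2n − 1, so 9² − 8² = 2·9 − 1 = 17.

17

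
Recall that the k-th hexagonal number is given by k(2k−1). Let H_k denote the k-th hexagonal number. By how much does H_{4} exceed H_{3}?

13

Consecutive hexagonal numbers differ by 4n − 3: here 4·4 − 3 = 13.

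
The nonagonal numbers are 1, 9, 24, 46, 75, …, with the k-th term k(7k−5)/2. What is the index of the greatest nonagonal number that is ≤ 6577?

43

Solve n(7n−5)/2 ≤ 6577 for integer n.
n = 43 gives 6364 ≤ 6577, while n = 44 gives 6666 > 6577; so the answer is index 43.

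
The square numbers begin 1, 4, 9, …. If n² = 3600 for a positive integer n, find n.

We need n² = 3600, so n = √3600 = 60.

60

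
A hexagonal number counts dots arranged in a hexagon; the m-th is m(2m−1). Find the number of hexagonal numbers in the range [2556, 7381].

26

The n-th hexagonal number is n(2n−1).
Smallest index with value ≥ 2556: n = 36 (giving 2556).
Largest index with value ≤ 7381: n = 61 (giving 7381).
Indices 36 through 61: 26 terms.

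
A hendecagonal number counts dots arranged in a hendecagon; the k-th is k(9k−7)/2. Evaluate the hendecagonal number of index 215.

The 215th hendecagonal number is n(9n−7)/2 with n = 215.
215·(9·215 − 7)/2 = 215·1928/2 = 215·964 = 207260.

207260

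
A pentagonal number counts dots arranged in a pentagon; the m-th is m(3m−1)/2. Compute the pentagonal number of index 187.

52360

The 187th pentagonal number is n(3n−1)/2 with n = 187.
187·(3·187 − 1)/2 = 187·560/2 = 187·280 = 52360.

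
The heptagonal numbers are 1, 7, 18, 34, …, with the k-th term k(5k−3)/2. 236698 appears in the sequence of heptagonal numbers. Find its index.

Set n(5n−3)/2 = 236698, giving 5n² − 3n − 473396 = 0.
The discriminant is 9 + 40·236698 = 9467929, and √9467929 = 3077.
So n = (3 + 3077) / 10 = 3080/10 = 308.

308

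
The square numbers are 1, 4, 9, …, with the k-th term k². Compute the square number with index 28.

784

28² = 784.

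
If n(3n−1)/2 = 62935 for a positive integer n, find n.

205

Set n(3n−1)/2 = 62935, giving 3n² − n − 125870 = 0.
The discriminant is 1 + 24·62935 = 1510441, and √1510441 = 1229.
So n = (1 + 1229) / 6 = 1230/6 = 205.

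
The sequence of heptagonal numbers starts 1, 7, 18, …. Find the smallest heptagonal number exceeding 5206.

Solve n(5n−3)/2 > 5206 for integer n.
The largest n with value ≤ 5206 is 45 (since 4995 ≤ 5206 < 5221), so the first above is n = 46, value 5221.

5221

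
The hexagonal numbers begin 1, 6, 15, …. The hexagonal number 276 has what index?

Set n(2n−1) = 276, giving 2n² − n − 276 = 0.
So n = (1 + 47) / 4 = 48/4 = 12.

12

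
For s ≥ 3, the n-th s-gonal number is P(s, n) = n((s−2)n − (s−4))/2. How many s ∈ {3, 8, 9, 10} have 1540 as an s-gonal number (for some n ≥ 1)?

s = 3: P(3, 55) = 1540. ✓
s = 8: P(8, 22) = 1408 and P(8, 23) = 1541; 1540 is not s-gonal.
s = 9: P(9, 21) = 1491 and P(9, 22) = 1639; 1540 is not s-gonal.
s = 10: P(10, 20) = 1540. ✓
Hits: s ∈ {3, 10} → 2.

2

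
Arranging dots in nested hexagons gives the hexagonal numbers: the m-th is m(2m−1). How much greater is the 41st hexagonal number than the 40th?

161

Consecutive hexagonal numbers differ by 4n − 3: here 4·41 − 3 = 161.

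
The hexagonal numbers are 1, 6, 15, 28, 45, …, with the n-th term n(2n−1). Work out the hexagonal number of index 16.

The 16th hexagonal number is n(2n−1) with n = 16.
16·(2·16 − 1) = 16·31 = 496.

496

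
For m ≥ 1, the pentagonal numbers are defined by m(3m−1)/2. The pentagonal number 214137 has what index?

Set n(3n−1)/2 = 214137, giving 3n² − n − 428274 = 0.
So n = (1 + 2267) / 6 = 2268/6 = 378.
Check: 378·(3·378 − 1)/2 = 214137. ✓

378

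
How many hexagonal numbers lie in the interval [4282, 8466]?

The n-th hexagonal number is n(2n−1).
Smallest index with value ≥ 4282: n = 47 (giving 4371).
Largest index with value ≤ 8466: n = 65 (giving 8385).
Indices 47 through 65: 19 terms.

19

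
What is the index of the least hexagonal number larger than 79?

Solve n(2n−1) > 79 for integer n.
The largest n with value ≤ 79 is 6 (since 66 ≤ 79 < 91), so the first above is n = 7, value 91.

7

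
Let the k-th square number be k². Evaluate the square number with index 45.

2025

The 45th square number is n² with n = 45.
45² = 2025.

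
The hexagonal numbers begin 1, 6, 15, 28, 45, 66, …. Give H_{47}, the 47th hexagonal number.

4371

The 47th hexagonal number is n(2n−1) with n = 47.
47·(2·47 − 1) = 47·93 = 4371.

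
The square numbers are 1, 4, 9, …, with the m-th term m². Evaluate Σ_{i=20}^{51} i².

43056

Σ_{i=20}^{51} i² = 45526 − 2470 = 43056.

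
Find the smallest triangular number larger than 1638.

1653

Solve n(n+1)/2 > 1638 for integer n.
The largest n with value ≤ 1638 is 56 (since 1596 ≤ 1638 < 1653), so the first above is n = 57, value 1653.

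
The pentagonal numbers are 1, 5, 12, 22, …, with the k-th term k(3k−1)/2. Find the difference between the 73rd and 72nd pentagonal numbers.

217

Consecutive pentagonal numbers differ by 3n − 2: here 3·73 − 2 = 217.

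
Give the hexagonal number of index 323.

The 323rd hexagonal number is n(2n−1) with n = 323.
323·(2·323 − 1) = 323·645 = 208335.

208335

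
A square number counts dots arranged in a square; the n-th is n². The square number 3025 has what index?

We need n² = 3025, so n = √3025 = 55.

55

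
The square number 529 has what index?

We need n² = 529, so n = √529 = 23.

23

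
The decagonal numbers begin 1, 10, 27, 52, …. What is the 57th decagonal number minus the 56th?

Consecutive decagonal numbers differ by 8n − 7: here 8·57 − 7 = 449.

449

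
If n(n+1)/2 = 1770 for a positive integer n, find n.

Set n(n+1)/2 = 1770, giving n² + n − 3540 = 0.
The discriminant is 1 + 8·1770 = 14161, and √14161 = 119.
So n = (-1 + 119) / 2 = 118/2 = 59.

59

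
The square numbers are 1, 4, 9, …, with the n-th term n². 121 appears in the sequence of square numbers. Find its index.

11

We need n² = 121, so n = √121 = 11.
Check: 11² = 121. ✓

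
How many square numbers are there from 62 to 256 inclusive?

9

The n-th square number is n².
Smallest index with value ≥ 62: n = 8 (giving 64).
Largest index with value ≤ 256: n = 16 (giving 256).
Indices 8 through 16: 9 terms.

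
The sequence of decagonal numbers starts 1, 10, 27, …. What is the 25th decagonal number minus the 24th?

Consecutive decagonal numbers differ by 8n − 7: here 8·25 − 7 = 193.

193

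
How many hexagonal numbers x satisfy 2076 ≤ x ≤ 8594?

The n-th hexagonal number is n(2n−1).
Smallest index with value ≥ 2076: n = 33 (giving 2145).
Largest index with value ≤ 8594: n = 65 (giving 8385).
Indices 33 through 65: 33 terms.

33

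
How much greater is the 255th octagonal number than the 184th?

93365

255·(3·255 − 2) = 194565 and 184·(3·184 − 2) = 101200.
Difference: 194565 − 101200 = 93365.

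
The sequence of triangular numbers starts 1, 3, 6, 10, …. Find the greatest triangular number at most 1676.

1653

Solve n(n+1)/2 ≤ 1676 for integer n.
n = 57 gives 1653 ≤ 1676, while n = 58 gives 1711 > 1676; so the answer is 1653.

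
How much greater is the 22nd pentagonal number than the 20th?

125

22·(3·22 − 1)/2 = 715 and 20·(3·20 − 1)/2 = 590.
Difference: 715 − 590 = 125.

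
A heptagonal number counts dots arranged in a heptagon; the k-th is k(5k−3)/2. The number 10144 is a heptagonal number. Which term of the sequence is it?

64

Set n(5n−3)/2 = 10144, giving 5n² − 3n − 20288 = 0.
The discriminant is 9 + 40·10144 = 405769, and √405769 = 637.
So n = (3 + 637) / 10 = 640/10 = 64.
Check: 64·(5·64 − 3)/2 = 10144. ✓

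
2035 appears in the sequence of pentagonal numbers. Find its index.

Set n(3n−1)/2 = 2035, giving 3n² − n − 4070 = 0.
So n = (1 + 221) / 6 = 222/6 = 37.
Check: 37·(3·37 − 1)/2 = 2035. ✓

37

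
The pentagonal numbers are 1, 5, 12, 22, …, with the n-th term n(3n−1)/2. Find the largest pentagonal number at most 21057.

Solve n(3n−1)/2 ≤ 21057 for integer n.
n = 118 gives 20827 ≤ 21057, while n = 119 gives 21182 > 21057; so the answer is 20827.

20827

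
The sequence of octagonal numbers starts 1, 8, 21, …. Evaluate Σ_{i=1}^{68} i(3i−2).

316710

Σ i(3i−2) = 3Σi² − 2Σi over i = 1..68.
Σi = 2346 and Σi² = 107134.
3·107134 − 2·2346 = 316710.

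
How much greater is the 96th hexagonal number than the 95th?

381

Consecutive hexagonal numbers differ by 4n − 3: here 4·96 − 3 = 381.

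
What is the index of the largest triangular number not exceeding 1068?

45

Solve n(n+1)/2 ≤ 1068 for integer n.
n = 45 gives 1035 ≤ 1068, while n = 46 gives 1081 > 1068; so the answer is index 45.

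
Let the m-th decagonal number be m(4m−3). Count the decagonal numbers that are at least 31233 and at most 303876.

The n-th decagonal number is n(4n−3).
Smallest index with value ≥ 31233: n = 89 (giving 31417).
Largest index with value ≤ 303876: n = 276 (giving 303876).
Indices 89 through 276: 188 terms.

188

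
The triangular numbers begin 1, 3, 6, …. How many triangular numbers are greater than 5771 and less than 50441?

The n-th triangular number is n(n+1)/2.
Smallest index with value > 5771: n = 107 (giving 5778).
Largest index with value < 50441: n = 317 (giving 50403).
Indices 107 through 317: 211 terms.

211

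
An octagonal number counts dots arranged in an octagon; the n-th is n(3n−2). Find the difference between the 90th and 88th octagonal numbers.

1064

90·(3·90 − 2) = 24120 and 88·(3·88 − 2) = 23056.
Difference: 24120 − 23056 = 1064.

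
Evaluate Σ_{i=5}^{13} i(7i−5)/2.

2559

Σ i(7i−5)/2 = (7Σi² − 5Σi) / 2 over i = 5..13.
Σi = 91 − 10 = 81 and Σi² = 819 − 30 = 789.
(7·789 − 5·81) / 2 = 5118/2 = 2559.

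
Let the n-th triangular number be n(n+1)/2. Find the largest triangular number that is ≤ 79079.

Solve n(n+1)/2 ≤ 79079 for integer n.
n = 397 gives 79003 ≤ 79079, while n = 398 gives 79401 > 79079; so the answer is 79003.

79003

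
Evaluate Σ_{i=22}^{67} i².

Σ_{i=22}^{67} i² = 102510 − 3311 = 99199.

99199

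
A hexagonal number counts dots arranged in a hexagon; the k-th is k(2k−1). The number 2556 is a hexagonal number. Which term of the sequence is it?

36

Set n(2n−1) = 2556, giving 2n² − n − 2556 = 0.
The discriminant is 1 + 8·2556 = 20449, and √20449 = 143.
So n = (1 + 143) / 4 = 144/4 = 36.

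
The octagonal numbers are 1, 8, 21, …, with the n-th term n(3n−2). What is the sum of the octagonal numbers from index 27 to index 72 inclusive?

357903

Σ i(3i−2) = 3Σi² − 2Σi over i = 27..72.
Σi = 2628 − 351 = 2277 and Σi² = 127020 − 6201 = 120819.
3·120819 − 2·2277 = 357903.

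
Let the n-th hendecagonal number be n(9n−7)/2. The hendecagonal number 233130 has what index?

228

Set n(9n−7)/2 = 233130, giving 9n² − 7n − 466260 = 0.
The discriminant is 49 + 72·233130 = 16785409, and √16785409 = 4097.
So n = (7 + 4097) / 18 = 4104/18 = 228.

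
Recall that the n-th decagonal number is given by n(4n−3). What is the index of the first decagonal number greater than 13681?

59

Solve n(4n−3) > 13681 for integer n.
The largest n with value ≤ 13681 is 58 (since 13282 ≤ 13681 < 13747), so the first above is n = 59, value 13747.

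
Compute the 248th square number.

The 248th square number is n² with n = 248.
248² = 61504.

61504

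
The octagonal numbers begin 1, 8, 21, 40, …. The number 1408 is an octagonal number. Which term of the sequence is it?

22

Set n(3n−2) = 1408, giving 3n² − 2n − 1408 = 0.
So n = (2 + 130) / 6 = 132/6 = 22.
Check: 22·(3·22 − 2) = 1408. ✓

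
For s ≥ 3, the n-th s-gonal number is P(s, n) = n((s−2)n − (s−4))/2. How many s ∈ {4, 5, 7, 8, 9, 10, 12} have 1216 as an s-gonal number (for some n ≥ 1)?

s = 4: P(4, 34) = 1156 and P(4, 35) = 1225; 1216 is not s-gonal.
s = 5: P(5, 28) = 1162 and P(5, 29) = 1247; 1216 is not s-gonal.
s = 7: P(7, 22) = 1177 and P(7, 23) = 1288; 1216 is not s-gonal.
s = 8: P(8, 20) = 1160 and P(8, 21) = 1281; 1216 is not s-gonal.
s = 9: P(9, 19) = 1216. ✓
s = 10: P(10, 17) = 1105 and P(10, 18) = 1242; 1216 is not s-gonal.
s = 12: P(12, 16) = 1216. ✓
Hits: s ∈ {9, 12} → 2.

2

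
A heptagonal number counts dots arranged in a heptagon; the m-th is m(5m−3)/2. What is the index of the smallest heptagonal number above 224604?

Solve n(5n−3)/2 > 224604 for integer n.
The largest n with value ≤ 224604 is 300 (since 224550 ≤ 224604 < 226051), so the first above is n = 301, value 226051.

301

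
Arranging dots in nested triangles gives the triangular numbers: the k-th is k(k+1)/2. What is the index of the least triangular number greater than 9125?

Solve n(n+1)/2 > 9125 for integer n.
The largest n with value ≤ 9125 is 134 (since 9045 ≤ 9125 < 9180), so the first above is n = 135, value 9180.

135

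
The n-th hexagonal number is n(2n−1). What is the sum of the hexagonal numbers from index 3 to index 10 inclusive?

708

Σ i(2i−1) = 2Σi² − Σi over i = 3..10.
Σi = 55 − 3 = 52 and Σi² = 385 − 5 = 380.
2·380 − 1·52 = 708.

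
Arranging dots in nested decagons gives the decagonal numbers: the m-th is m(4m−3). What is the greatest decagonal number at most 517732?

517320

Solve n(4n−3) ≤ 517732 for integer n.
n = 360 gives 517320 ≤ 517732, while n = 361 gives 520201 > 517732; so the answer is 517320.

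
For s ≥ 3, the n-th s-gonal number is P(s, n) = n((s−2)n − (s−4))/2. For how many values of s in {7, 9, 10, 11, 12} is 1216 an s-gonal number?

2

s = 7: P(7, 22) = 1177 and P(7, 23) = 1288; 1216 is not s-gonal.
s = 9: P(9, 19) = 1216. ✓
s = 10: P(10, 17) = 1105 and P(10, 18) = 1242; 1216 is not s-gonal.
s = 11: P(11, 16) = 1096 and P(11, 17) = 1241; 1216 is not s-gonal.
s = 12: P(12, 16) = 1216. ✓
Hits: s ∈ {9, 12} → 2.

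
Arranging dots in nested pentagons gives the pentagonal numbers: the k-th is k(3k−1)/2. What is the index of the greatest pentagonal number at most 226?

12

Solve n(3n−1)/2 ≤ 226 for integer n.
n = 12 gives 210 ≤ 226, while n = 13 gives 247 > 226; so the answer is index 12.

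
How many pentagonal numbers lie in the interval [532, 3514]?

The n-th pentagonal number is n(3n−1)/2.
Smallest index with value ≥ 532: n = 19 (giving 532).
Largest index with value ≤ 3514: n = 48 (giving 3432).
Indices 19 through 48: 30 terms.

30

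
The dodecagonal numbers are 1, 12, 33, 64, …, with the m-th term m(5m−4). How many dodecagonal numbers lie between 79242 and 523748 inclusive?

The n-th dodecagonal number is n(5n−4).
Smallest index with value ≥ 79242: n = 127 (giving 80137).
Largest index with value ≤ 523748: n = 324 (giving 523584).
Indices 127 through 324: 198 terms.

198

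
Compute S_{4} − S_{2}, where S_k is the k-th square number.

4² = 16 and 2² = 4.
Difference: 16 − 4 = 12.

12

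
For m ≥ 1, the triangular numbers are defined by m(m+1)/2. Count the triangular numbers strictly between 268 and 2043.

The n-th triangular number is n(n+1)/2.
Smallest index with value > 268: n = 23 (giving 276).
Largest index with value < 2043: n = 63 (giving 2016).
Indices 23 through 63: 41 terms.

41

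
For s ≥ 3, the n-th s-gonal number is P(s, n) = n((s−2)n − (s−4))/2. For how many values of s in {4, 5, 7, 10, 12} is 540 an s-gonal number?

s = 4: P(4, 23) = 529 and P(4, 24) = 576; 540 is not s-gonal.
s = 5: P(5, 19) = 532 and P(5, 20) = 590; 540 is not s-gonal.
s = 7: P(7, 15) = 540. ✓
s = 10: P(10, 12) = 540. ✓
s = 12: P(12, 10) = 460 and P(12, 11) = 561; 540 is not s-gonal.
Hits: s ∈ {7, 10} → 2.

2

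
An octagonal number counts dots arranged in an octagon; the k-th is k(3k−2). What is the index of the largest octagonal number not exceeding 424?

Solve n(3n−2) ≤ 424 for integer n.
n = 12 gives 408 ≤ 424, while n = 13 gives 481 > 424; so the answer is index 12.

12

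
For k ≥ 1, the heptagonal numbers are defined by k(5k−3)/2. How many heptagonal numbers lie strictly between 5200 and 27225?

The n-th heptagonal number is n(5n−3)/2.
Smallest index with value > 5200: n = 46 (giving 5221).
Largest index with value < 27225: n = 104 (giving 26884).
Indices 46 through 104: 59 terms.

59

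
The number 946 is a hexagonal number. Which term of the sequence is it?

Set n(2n−1) = 946, giving 2n² − n − 946 = 0.
So n = (1 + 87) / 4 = 88/4 = 22.
Check: 22·(2·22 − 1) = 946. ✓

22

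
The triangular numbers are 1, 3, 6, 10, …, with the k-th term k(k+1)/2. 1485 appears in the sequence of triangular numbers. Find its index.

Set n(n+1)/2 = 1485, giving n² + n − 2970 = 0.
So n = (-1 + 109) / 2 = 108/2 = 54.

54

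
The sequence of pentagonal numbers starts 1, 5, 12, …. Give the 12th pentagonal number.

The 12th pentagonal number is n(3n−1)/2 with n = 12.
12·(3·12 − 1)/2 = 12·35/2 = 210.

210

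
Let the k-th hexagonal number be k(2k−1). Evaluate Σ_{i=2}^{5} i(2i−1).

94

Σ i(2i−1) = 2Σi² − Σi over i = 2..5.
Σi = 15 − 1 = 14 and Σi² = 55 − 1 = 54.
2·54 − 1·14 = 94.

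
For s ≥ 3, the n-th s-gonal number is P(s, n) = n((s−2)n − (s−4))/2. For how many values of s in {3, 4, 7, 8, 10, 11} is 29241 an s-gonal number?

s = 3: P(3, 241) = 29161 and P(3, 242) = 29403; 29241 is not s-gonal.
s = 4: P(4, 171) = 29241. ✓
s = 7: P(7, 108) = 28998 and P(7, 109) = 29539; 29241 is not s-gonal.
s = 8: P(8, 99) = 29205 and P(8, 100) = 29800; 29241 is not s-gonal.
s = 10: P(10, 85) = 28645 and P(10, 86) = 29326; 29241 is not s-gonal.
s = 11: P(11, 81) = 29241. ✓
Hits: s ∈ {4, 11} → 2.

2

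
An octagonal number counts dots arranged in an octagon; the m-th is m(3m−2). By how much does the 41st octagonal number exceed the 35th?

1356

41·(3·41 − 2) = 4961 and 35·(3·35 − 2) = 3605.
Difference: 4961 − 3605 = 1356.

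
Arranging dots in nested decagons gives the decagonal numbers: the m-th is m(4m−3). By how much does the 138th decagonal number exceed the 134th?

138·(4·138 − 3) = 75762 and 134·(4·134 − 3) = 71422.
Difference: 75762 − 71422 = 4340.

4340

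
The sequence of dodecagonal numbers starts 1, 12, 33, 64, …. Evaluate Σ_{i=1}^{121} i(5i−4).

Σ i(5i−4) = 5Σi² − 4Σi over i = 1..121.
Σi = 7381 and Σi² = 597861.
5·597861 − 4·7381 = 2959781.

2959781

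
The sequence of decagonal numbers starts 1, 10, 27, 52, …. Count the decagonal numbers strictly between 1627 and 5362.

16

The n-th decagonal number is n(4n−3).
Smallest index with value > 1627: n = 21 (giving 1701).
Largest index with value < 5362: n = 36 (giving 5076).
Indices 21 through 36: 16 terms.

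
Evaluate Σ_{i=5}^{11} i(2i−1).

Σ i(2i−1) = 2Σi² − Σi over i = 5..11.
Σi = 66 − 10 = 56 and Σi² = 506 − 30 = 476.
2·476 − 1·56 = 896.

896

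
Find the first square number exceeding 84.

Solve n² > 84 for integer n.
The largest n with value ≤ 84 is 9 (since 81 ≤ 84 < 100), so the first above is n = 10, value 100.

100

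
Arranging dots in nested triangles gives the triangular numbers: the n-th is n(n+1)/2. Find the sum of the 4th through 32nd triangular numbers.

5974

Σ i(i+1)/2 = (Σi² + Σi) / 2 over i = 4..32.
Σi = 528 − 6 = 522 and Σi² = 11440 − 14 = 11426.
(1·11426 + 1·522) / 2 = 11948/2 = 5974.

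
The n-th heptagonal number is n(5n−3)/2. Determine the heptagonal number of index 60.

60·(5·60 − 3)/2 = 60·297/2 = 8910.

8910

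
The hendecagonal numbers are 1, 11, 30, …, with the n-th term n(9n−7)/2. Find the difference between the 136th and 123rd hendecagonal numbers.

136·(9·136 − 7)/2 = 82756 and 123·(9·123 − 7)/2 = 67650.
Difference: 82756 − 67650 = 15106.

15106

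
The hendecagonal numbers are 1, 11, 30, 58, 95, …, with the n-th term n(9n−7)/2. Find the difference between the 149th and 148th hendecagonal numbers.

Consecutive hendecagonal numbers differ by 9n − 8: here 9·149 − 8 = 1333.

1333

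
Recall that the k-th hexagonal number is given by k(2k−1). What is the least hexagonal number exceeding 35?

45

Solve n(2n−1) > 35 for integer n.
The largest n with value ≤ 35 is 4 (since 28 ≤ 35 < 45), so the first above is n = 5, value 45.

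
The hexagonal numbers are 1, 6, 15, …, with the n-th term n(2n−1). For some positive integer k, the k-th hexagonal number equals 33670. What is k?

130

Set n(2n−1) = 33670, giving 2n² − n − 33670 = 0.
So n = (1 + 519) / 4 = 520/4 = 130.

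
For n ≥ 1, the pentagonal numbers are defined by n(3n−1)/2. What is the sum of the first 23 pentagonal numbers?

Σ i(3i−1)/2 = (3Σi² − Σi) / 2 over i = 1..23.
Σi = 276 and Σi² = 4324.
(3·4324 − 1·276) / 2 = 12696/2 = 6348.

6348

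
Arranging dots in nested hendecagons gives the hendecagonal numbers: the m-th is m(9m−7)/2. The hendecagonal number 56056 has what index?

112

Set n(9n−7)/2 = 56056, giving 9n² − 7n − 112112 = 0.
The discriminant is 49 + 72·56056 = 4036081, and √4036081 = 2009.
So n = (7 + 2009) / 18 = 2016/18 = 112.
Check: 112·(9·112 − 7)/2 = 56056. ✓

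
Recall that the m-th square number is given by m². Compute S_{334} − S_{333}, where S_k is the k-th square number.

n² − (n−1)² = 2n − 1, so 334² − 333² = 2·334 − 1 = 667.

667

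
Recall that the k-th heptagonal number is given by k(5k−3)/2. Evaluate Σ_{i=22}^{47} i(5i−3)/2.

79677

Σ i(5i−3)/2 = (5Σi² − 3Σi) / 2 over i = 22..47.
Σi = 1128 − 231 = 897 and Σi² = 35720 − 3311 = 32409.
(5·32409 − 3·897) / 2 = 159354/2 = 79677.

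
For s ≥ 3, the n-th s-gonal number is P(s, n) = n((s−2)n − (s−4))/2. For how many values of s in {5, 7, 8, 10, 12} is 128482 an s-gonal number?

1

s = 5: P(5, 292) = 127750 and P(5, 293) = 128627; 128482 is not s-gonal.
s = 7: P(7, 227) = 128482. ✓
s = 8: P(8, 207) = 128133 and P(8, 208) = 129376; 128482 is not s-gonal.
s = 10: P(10, 179) = 127627 and P(10, 180) = 129060; 128482 is not s-gonal.
s = 12: P(12, 160) = 127360 and P(12, 161) = 128961; 128482 is not s-gonal.
Hits: s ∈ {7} → 1.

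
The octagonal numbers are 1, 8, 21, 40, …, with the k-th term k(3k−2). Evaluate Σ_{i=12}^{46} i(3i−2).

96985

Σ i(3i−2) = 3Σi² − 2Σi over i = 12..46.
Σi = 1081 − 66 = 1015 and Σi² = 33511 − 506 = 33005.
3·33005 − 2·1015 = 96985.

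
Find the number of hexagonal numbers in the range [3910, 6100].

11

The n-th hexagonal number is n(2n−1).
Smallest index with value ≥ 3910: n = 45 (giving 4005).
Largest index with value ≤ 6100: n = 55 (giving 5995).
Indices 45 through 55: 11 terms.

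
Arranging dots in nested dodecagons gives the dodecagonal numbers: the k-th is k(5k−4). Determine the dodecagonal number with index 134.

89244

134·(5·134 − 4) = 134·666 = 89244.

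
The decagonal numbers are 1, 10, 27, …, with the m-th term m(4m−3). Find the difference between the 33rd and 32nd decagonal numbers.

257

Consecutive decagonal numbers differ by 8n − 7: here 8·33 − 7 = 257.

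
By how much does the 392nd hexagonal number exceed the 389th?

392·(2·392 − 1) = 306936 and 389·(2·389 − 1) = 302253.
Difference: 306936 − 302253 = 4683.

4683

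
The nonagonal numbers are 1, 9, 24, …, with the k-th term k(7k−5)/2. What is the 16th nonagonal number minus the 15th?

106

Consecutive nonagonal numbers differ by 7n − 6: here 7·16 − 6 = 106.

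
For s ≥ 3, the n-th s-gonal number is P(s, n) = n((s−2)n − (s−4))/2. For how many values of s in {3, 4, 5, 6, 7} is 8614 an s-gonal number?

1

s = 3: P(3, 130) = 8515 and P(3, 131) = 8646; 8614 is not s-gonal.
s = 4: P(4, 92) = 8464 and P(4, 93) = 8649; 8614 is not s-gonal.
s = 5: P(5, 75) = 8400 and P(5, 76) = 8626; 8614 is not s-gonal.
s = 6: P(6, 65) = 8385 and P(6, 66) = 8646; 8614 is not s-gonal.
s = 7: P(7, 59) = 8614. ✓
Hits: s ∈ {7} → 1.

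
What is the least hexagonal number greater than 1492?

1540

Solve n(2n−1) > 1492 for integer n.
The largest n with value ≤ 1492 is 27 (since 1431 ≤ 1492 < 1540), so the first above is n = 28, value 1540.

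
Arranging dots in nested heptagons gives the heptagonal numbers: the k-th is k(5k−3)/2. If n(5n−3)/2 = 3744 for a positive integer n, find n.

39

Set n(5n−3)/2 = 3744, giving 5n² − 3n − 7488 = 0.
The discriminant is 9 + 40·3744 = 149769, and √149769 = 387.
So n = (3 + 387) / 10 = 390/10 = 39.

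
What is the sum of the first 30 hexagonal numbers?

18445

Σ i(2i−1) = 2Σi² − Σi over i = 1..30.
Σi = 465 and Σi² = 9455.
2·9455 − 1·465 = 18445.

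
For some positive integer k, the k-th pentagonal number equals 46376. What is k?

Set n(3n−1)/2 = 46376, giving 3n² − n − 92752 = 0.
The discriminant is 1 + 24·46376 = 1113025, and √1113025 = 1055.
So n = (1 + 1055) / 6 = 1056/6 = 176.
Check: 176·(3·176 − 1)/2 = 46376. ✓

176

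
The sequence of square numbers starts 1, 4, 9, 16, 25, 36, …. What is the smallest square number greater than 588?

Solve n² > 588 for integer n.
The largest n with value ≤ 588 is 24 (since 576 ≤ 588 < 625), so the first above is n = 25, value 625.

625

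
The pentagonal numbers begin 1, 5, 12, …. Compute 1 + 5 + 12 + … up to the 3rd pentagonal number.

Σ i(3i−1)/2 = (3Σi² − Σi) / 2 over i = 1..3.
Σi = 6 and Σi² = 14.
(3·14 − 1·6) / 2 = 36/2 = 18.

18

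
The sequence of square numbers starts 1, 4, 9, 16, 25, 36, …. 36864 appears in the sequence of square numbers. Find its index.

192

We need n² = 36864, so n = √36864 = 192.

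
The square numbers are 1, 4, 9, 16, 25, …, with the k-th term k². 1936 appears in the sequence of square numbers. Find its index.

44

We need n² = 1936, so n = √1936 = 44.
Check: 44² = 1936. ✓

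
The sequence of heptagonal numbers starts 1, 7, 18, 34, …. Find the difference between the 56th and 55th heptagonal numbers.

276

Consecutive heptagonal numbers differ by 5n − 4: here 5·56 − 4 = 276.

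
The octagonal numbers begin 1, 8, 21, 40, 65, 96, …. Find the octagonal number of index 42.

5208

The 42nd octagonal number is n(3n−2) with n = 42.
42·(3·42 − 2) = 42·124 = 5208.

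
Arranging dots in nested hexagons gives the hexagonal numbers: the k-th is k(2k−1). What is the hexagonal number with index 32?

2016

The 32nd hexagonal number is n(2n−1) with n = 32.
32·(2·32 − 1) = 32·63 = 2016.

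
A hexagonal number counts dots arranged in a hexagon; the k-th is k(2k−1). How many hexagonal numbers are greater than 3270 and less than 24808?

71

The n-th hexagonal number is n(2n−1).
Smallest index with value > 3270: n = 41 (giving 3321).
Largest index with value < 24808: n = 111 (giving 24531).
Indices 41 through 111: 71 terms.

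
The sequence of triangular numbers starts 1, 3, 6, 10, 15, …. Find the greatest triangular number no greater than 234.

Solve n(n+1)/2 ≤ 234 for integer n.
n = 21 gives 231 ≤ 234, while n = 22 gives 253 > 234; so the answer is 231.

231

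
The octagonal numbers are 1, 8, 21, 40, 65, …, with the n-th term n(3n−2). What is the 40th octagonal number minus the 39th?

235

Consecutive octagonal numbers differ by 6n − 5: here 6·40 − 5 = 235.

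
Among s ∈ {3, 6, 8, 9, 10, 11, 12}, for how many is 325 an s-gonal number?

3

s = 3: P(3, 25) = 325. ✓
s = 6: P(6, 13) = 325. ✓
s = 8: P(8, 10) = 280 and P(8, 11) = 341; 325 is not s-gonal.
s = 9: P(9, 10) = 325. ✓
s = 10: P(10, 9) = 297 and P(10, 10) = 370; 325 is not s-gonal.
s = 11: P(11, 8) = 260 and P(11, 9) = 333; 325 is not s-gonal.
s = 12: P(12, 8) = 288 and P(12, 9) = 369; 325 is not s-gonal.
Hits: s ∈ {3, 6, 9} → 3.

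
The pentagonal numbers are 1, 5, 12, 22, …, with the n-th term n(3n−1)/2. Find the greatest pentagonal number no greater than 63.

51

Solve n(3n−1)/2 ≤ 63 for integer n.
n = 6 gives 51 ≤ 63, while n = 7 gives 70 > 63; so the answer is 51.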